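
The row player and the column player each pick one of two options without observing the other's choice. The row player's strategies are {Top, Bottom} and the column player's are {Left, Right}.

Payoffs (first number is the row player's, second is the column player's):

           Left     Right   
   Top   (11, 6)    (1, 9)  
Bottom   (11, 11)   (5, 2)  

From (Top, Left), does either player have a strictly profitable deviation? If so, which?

The row player at (Top, Left) earns 11; deviating to Bottom yields 11 — not better.
The column player earns 6; deviating to Right yields 9 — a strict improvement.
Only the column player has a strictly profitable deviation.

The column player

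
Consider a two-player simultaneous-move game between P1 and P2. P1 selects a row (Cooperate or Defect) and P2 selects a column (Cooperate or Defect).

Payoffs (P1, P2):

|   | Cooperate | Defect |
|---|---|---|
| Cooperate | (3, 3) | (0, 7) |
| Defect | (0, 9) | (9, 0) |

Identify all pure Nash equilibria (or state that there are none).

none

(Cooperate, Cooperate): P2 prefers Defect (7 > 3) — not an equilibrium.
(Cooperate, Defect): P1 prefers Defect (9 > 0) — not an equilibrium.
(Defect, Cooperate): P1 prefers Cooperate (3 > 0) — not an equilibrium.
(Defect, Defect): P2 prefers Cooperate (9 > 0) — not an equilibrium.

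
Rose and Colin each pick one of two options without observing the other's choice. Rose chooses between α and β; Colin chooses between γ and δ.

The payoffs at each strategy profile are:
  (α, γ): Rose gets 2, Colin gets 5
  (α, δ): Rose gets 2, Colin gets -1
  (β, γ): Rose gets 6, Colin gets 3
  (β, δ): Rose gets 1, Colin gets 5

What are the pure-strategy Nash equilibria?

(α, γ): Rose prefers β (6 > 2) — not an equilibrium.
(α, δ): Colin prefers γ (5 > -1) — not an equilibrium.
(β, γ): Colin prefers δ (5 > 3) — not an equilibrium.
(β, δ): Rose prefers α (2 > 1) — not an equilibrium.

none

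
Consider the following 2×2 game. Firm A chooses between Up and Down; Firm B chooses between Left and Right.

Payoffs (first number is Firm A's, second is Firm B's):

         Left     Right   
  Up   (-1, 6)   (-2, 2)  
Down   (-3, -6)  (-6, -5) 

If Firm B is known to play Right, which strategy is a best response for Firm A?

Against Right, Firm A earns -2 from Up and -6 from Down.
So Up is the best response.

Up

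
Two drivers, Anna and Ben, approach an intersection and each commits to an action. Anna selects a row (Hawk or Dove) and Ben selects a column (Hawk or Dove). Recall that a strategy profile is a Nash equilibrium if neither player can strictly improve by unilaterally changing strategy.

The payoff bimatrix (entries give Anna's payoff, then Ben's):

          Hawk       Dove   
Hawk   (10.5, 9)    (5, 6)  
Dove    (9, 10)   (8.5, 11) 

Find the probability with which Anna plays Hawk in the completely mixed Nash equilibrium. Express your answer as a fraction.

1/4

Let p be the probability that Anna plays Hawk. In a completely mixed equilibrium, Ben must be indifferent between Hawk and Dove.
Ben's expected payoff from Hawk is 9p + 10(1−p); from Dove it is 6p + 11(1−p).
Setting these equal: −p + 10 = −5p + 11, so p = 1/4.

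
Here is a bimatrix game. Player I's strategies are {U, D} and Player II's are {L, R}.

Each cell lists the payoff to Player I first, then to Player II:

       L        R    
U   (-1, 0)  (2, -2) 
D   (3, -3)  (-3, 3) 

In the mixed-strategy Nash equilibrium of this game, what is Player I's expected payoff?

First find y, the probability Player II plays L, from Player I's indifference between U and D: −y + 2(1−y) = 3y − 3(1−y), giving y = 5/9.
Since Player I is indifferent in equilibrium, Player I's expected payoff equals the payoff from either row against (5/9, 4/9). Using U: −(5/9) + 2(4/9) = 1/3.

1/3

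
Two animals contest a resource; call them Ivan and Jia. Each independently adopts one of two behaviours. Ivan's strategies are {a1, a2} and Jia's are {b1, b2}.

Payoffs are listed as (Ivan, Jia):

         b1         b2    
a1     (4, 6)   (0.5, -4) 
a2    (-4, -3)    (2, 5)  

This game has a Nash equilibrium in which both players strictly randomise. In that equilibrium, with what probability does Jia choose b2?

Let c be the probability that Jia plays b1. In a completely mixed equilibrium, Ivan must be indifferent between a1 and a2.
Ivan's expected payoff from a1 is 4c + 0.5(1−c); from a2 it is −4c + 2(1−c).
Setting these equal: 3.5c + 0.5 = −6c + 2, so c = 3/19.
Therefore Jia plays b2 with probability 1 − 3/19 = 16/19.

16/19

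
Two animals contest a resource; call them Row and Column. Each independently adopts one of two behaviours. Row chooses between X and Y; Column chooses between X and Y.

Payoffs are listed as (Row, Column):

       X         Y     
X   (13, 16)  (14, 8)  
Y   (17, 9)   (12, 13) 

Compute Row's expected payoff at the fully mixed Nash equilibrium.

First find y, the probability Column plays X, from Row's indifference between X and Y: 13y + 14(1−y) = 17y + 12(1−y), giving y = 1/3.
Since Row is indifferent in equilibrium, Row's expected payoff equals the payoff from either row against (1/3, 2/3). Using X: 13(1/3) + 14(2/3) = 41/3.

41/3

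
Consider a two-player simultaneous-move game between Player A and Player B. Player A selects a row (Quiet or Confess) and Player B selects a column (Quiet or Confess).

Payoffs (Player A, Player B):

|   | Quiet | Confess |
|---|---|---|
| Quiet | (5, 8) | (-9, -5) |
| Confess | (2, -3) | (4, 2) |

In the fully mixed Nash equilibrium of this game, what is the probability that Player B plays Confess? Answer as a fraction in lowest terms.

Let q be the probability that Player B plays Quiet. In a completely mixed equilibrium, Player A must be indifferent between Quiet and Confess.
Player A's expected payoff from Quiet is 5q − 9(1−q); from Confess it is 2q + 4(1−q).
Setting these equal: 14q − 9 = −2q + 4, so q = 13/16.
Therefore Player B plays Confess with probability 1 − 13/16 = 3/16.

3/16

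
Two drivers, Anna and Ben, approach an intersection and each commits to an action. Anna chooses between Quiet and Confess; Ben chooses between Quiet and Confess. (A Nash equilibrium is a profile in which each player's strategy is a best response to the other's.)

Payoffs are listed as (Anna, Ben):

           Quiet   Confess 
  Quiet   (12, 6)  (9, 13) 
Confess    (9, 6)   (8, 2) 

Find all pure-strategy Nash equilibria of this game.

(Quiet, Quiet): Ben prefers Confess (13 > 6) — not an equilibrium.
(Quiet, Confess): Anna gets 9 ≥ 8 from Confess, and Ben gets 13 ≥ 6 from Quiet — Nash equilibrium.
(Confess, Quiet): Anna prefers Quiet (12 > 9) — not an equilibrium.
(Confess, Confess): Anna prefers Quiet (9 > 8); Ben prefers Quiet (6 > 2) — not an equilibrium.

(Quiet, Confess)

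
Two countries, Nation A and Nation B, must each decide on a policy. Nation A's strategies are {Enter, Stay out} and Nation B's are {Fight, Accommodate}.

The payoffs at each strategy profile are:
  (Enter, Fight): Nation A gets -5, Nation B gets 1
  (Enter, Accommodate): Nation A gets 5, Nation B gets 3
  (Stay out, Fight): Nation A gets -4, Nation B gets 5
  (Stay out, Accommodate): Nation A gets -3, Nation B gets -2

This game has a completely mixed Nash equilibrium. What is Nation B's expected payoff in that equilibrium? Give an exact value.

17/9

First find p, the probability Nation A plays Enter, from Nation B's indifference between Fight and Accommodate: p + 5(1−p) = 3p − 2(1−p), giving p = 7/9.
Since Nation B is indifferent in equilibrium, Nation B's expected payoff equals the payoff from either column against (7/9, 2/9). Using Fight: (7/9) + 5(2/9) = 17/9.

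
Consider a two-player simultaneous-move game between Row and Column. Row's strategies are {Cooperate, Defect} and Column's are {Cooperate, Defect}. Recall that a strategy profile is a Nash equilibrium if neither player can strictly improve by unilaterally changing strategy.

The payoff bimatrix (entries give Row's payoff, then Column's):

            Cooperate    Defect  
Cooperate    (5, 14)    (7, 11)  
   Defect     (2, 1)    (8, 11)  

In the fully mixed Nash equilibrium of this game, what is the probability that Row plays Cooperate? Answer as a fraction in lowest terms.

Let p be the probability that Row plays Cooperate. In a completely mixed equilibrium, Column must be indifferent between Cooperate and Defect.
Column's expected payoff from Cooperate is 14p + (1−p); from Defect it is 11p + 11(1−p).
Setting these equal: 13p + 1 = 11, so p = 10/13.

10/13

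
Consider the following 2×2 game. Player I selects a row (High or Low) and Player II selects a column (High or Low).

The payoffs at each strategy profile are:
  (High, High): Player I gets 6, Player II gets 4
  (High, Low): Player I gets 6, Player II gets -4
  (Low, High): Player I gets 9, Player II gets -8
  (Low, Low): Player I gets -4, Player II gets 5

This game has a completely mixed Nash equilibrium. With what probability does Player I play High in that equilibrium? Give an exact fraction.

Let x be the probability that Player I plays High. In a completely mixed equilibrium, Player II must be indifferent between High and Low.
Player II's expected payoff from High is 4x − 8(1−x); from Low it is −4x + 5(1−x).
Setting these equal: 12x − 8 = −9x + 5, so x = 13/21.

13/21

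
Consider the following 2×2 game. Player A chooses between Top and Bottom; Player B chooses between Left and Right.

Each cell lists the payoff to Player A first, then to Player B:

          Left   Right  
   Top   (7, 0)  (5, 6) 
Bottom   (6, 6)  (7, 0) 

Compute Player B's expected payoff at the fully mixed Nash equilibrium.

First find x, the probability Player A plays Top, from Player B's indifference between Left and Right: 6(1−x) = 6x, giving x = 1/2.
Since Player B is indifferent in equilibrium, Player B's expected payoff equals the payoff from either column against (1/2, 1/2). Using Left: 6(1/2) = 3.

3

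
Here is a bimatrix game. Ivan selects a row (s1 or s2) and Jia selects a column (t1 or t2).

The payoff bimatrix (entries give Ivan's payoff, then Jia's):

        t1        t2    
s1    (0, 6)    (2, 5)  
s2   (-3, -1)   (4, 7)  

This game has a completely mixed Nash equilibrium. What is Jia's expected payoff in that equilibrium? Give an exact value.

First find p, the probability Ivan plays s1, from Jia's indifference between t1 and t2: 6p − (1−p) = 5p + 7(1−p), giving p = 8/9.
Since Jia is indifferent in equilibrium, Jia's expected payoff equals the payoff from either column against (8/9, 1/9). Using t1: 6(8/9) − (1/9) = 47/9.

47/9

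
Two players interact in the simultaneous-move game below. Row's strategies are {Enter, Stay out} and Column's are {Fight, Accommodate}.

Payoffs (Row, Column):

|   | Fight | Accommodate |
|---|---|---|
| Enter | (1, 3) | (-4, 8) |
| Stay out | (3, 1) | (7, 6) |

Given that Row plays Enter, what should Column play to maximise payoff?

Against Enter, Column earns 3 from Fight and 8 from Accommodate.
So Accommodate is the best response.

Accommodate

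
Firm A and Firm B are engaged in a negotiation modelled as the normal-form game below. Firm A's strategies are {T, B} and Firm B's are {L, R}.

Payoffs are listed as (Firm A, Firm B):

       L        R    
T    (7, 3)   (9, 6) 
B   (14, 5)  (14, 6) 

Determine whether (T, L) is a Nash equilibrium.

At (T, L), Firm A earns 7; switching to B would give 14, so Firm A would deviate.
Firm B earns 3; switching to R would give 6, so Firm B would deviate.
Since at least one player can profitably deviate, this is not a Nash equilibrium.

No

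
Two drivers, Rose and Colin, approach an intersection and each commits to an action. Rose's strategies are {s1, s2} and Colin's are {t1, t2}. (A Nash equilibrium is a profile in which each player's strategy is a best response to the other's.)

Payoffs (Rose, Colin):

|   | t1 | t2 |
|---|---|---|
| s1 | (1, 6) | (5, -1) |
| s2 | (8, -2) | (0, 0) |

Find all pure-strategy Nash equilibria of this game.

(s1, t1): Rose prefers s2 (8 > 1) — not an equilibrium.
(s1, t2): Colin prefers t1 (6 > -1) — not an equilibrium.
(s2, t1): Colin prefers t2 (0 > -2) — not an equilibrium.
(s2, t2): Rose prefers s1 (5 > 0) — not an equilibrium.

none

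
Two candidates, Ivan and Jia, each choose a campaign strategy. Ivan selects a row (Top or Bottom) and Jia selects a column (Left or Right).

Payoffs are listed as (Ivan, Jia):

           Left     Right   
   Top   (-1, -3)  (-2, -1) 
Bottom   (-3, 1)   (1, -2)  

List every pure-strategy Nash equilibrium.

(Top, Left): Jia prefers Right (-1 > -3) — not an equilibrium.
(Top, Right): Ivan prefers Bottom (1 > -2) — not an equilibrium.
(Bottom, Left): Ivan prefers Top (-1 > -3) — not an equilibrium.
(Bottom, Right): Jia prefers Left (1 > -2) — not an equilibrium.

none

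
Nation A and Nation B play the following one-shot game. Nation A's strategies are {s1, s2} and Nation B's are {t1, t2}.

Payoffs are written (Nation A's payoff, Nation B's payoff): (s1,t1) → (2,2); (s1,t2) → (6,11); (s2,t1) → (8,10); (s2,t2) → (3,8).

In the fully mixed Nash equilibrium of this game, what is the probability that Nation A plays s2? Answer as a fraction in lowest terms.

9/11

Let r be the probability that Nation A plays s1. In a completely mixed equilibrium, Nation B must be indifferent between t1 and t2.
Nation B's expected payoff from t1 is 2r + 10(1−r); from t2 it is 11r + 8(1−r).
Setting these equal: −8r + 10 = 3r + 8, so r = 2/11.
Therefore Nation A plays s2 with probability 1 − 2/11 = 9/11.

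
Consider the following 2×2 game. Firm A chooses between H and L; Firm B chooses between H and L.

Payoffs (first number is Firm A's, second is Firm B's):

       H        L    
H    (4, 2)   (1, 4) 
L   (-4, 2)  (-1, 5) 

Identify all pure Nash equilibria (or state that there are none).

(H, H): Firm B prefers L (4 > 2) — not an equilibrium.
(H, L): Firm A gets 1 ≥ -1 from L, and Firm B gets 4 ≥ 2 from H — Nash equilibrium.
(L, H): Firm A prefers H (4 > -4); Firm B prefers L (5 > 2) — not an equilibrium.
(L, L): Firm A prefers H (1 > -1) — not an equilibrium.

(H, L)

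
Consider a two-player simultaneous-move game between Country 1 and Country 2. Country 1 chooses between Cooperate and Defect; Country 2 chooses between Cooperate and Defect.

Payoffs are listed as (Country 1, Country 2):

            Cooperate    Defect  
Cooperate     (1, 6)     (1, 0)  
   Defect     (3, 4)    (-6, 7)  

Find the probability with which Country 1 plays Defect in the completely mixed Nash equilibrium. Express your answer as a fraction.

Let p be the probability that Country 1 plays Cooperate. In a completely mixed equilibrium, Country 2 must be indifferent between Cooperate and Defect.
Country 2's expected payoff from Cooperate is 6p + 4(1−p); from Defect it is 7(1−p).
Setting these equal: 2p + 4 = −7p + 7, so p = 1/3.
Therefore Country 1 plays Defect with probability 1 − 1/3 = 2/3.

2/3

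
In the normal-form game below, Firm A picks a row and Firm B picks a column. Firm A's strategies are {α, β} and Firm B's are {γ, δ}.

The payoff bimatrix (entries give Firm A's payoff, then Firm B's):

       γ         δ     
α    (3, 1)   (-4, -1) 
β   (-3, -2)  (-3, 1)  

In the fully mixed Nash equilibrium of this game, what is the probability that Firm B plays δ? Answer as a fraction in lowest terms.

6/7

Let c be the probability that Firm B plays γ. In a completely mixed equilibrium, Firm A must be indifferent between α and β.
Firm A's expected payoff from α is 3c − 4(1−c); from β it is −3c − 3(1−c).
Setting these equal: 7c − 4 = -3, so c = 1/7.
Therefore Firm B plays δ with probability 1 − 1/7 = 6/7.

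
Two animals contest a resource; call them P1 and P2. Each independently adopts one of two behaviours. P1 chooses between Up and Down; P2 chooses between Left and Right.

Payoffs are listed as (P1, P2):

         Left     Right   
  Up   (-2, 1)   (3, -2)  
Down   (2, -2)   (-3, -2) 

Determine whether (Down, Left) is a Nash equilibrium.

Yes

At (Down, Left), P1 earns 2; switching to Up would give -2, so P1 has no profitable deviation.
P2 earns -2; switching to Right would give -2, so P2 has no profitable deviation.
Neither player can gain by a unilateral deviation, so this profile is a Nash equilibrium.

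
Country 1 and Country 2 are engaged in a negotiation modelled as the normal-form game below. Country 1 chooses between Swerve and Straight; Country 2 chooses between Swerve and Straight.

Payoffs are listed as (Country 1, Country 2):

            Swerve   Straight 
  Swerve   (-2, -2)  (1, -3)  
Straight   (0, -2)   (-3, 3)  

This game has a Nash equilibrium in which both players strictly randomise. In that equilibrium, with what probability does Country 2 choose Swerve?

Let y be the probability that Country 2 plays Swerve. In a completely mixed equilibrium, Country 1 must be indifferent between Swerve and Straight.
Country 1's expected payoff from Swerve is −2y + (1−y); from Straight it is −3(1−y).
Setting these equal: −3y + 1 = 3y − 3, so y = 2/3.

2/3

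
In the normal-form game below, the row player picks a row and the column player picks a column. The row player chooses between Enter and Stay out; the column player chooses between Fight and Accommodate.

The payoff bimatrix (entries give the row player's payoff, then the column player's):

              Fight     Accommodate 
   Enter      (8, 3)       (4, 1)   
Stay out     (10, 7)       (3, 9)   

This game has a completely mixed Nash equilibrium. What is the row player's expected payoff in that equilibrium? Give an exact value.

First find q, the probability the column player plays Fight, from the row player's indifference between Enter and Stay out: 8q + 4(1−q) = 10q + 3(1−q), giving q = 1/3.
Since the row player is indifferent in equilibrium, the row player's expected payoff equals the payoff from either row against (1/3, 2/3). Using Enter: 8(1/3) + 4(2/3) = 16/3.

16/3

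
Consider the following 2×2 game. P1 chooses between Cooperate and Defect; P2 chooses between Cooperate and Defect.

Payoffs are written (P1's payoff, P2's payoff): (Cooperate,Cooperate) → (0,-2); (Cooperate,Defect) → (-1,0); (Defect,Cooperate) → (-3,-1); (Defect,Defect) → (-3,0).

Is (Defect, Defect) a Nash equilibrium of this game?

No

At (Defect, Defect), P1 earns -3; switching to Cooperate would give -1, so P1 would deviate.
P2 earns 0; switching to Cooperate would give -1, so P2 has no profitable deviation.
Since at least one player can profitably deviate, this is not a Nash equilibrium.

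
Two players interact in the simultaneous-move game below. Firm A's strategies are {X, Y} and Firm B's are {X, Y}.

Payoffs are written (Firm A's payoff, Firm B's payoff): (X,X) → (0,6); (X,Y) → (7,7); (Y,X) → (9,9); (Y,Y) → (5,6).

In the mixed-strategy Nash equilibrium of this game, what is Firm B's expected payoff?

27/4

First find x, the probability Firm A plays X, from Firm B's indifference between X and Y: 6x + 9(1−x) = 7x + 6(1−x), giving x = 3/4.
Since Firm B is indifferent in equilibrium, Firm B's expected payoff equals the payoff from either column against (3/4, 1/4). Using X: 6(3/4) + 9(1/4) = 27/4.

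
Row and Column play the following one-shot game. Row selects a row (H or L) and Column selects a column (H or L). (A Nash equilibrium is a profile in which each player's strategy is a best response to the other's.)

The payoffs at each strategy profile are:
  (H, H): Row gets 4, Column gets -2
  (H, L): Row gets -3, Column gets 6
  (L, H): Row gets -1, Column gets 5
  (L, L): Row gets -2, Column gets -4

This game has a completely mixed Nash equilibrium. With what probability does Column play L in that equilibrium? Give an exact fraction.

Let c be the probability that Column plays H. In a completely mixed equilibrium, Row must be indifferent between H and L.
Row's expected payoff from H is 4c − 3(1−c); from L it is −c − 2(1−c).
Setting these equal: 7c − 3 = c − 2, so c = 1/6.
Therefore Column plays L with probability 1 − 1/6 = 5/6.

5/6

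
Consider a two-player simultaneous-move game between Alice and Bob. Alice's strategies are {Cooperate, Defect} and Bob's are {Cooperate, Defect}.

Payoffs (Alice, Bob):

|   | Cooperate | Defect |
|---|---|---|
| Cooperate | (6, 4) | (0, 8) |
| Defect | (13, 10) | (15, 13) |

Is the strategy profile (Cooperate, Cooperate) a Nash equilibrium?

No

At (Cooperate, Cooperate), Alice earns 6; switching to Defect would give 13, so Alice would deviate.
Bob earns 4; switching to Defect would give 8, so Bob would deviate.
Since at least one player can profitably deviate, this is not a Nash equilibrium.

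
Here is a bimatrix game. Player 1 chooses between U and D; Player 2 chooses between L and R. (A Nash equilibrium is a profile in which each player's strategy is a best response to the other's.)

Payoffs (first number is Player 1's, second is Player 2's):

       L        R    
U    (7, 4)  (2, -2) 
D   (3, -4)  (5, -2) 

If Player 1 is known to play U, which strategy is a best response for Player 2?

Against U, Player 2 earns 4 from L and -2 from R.
So L is the best response.

L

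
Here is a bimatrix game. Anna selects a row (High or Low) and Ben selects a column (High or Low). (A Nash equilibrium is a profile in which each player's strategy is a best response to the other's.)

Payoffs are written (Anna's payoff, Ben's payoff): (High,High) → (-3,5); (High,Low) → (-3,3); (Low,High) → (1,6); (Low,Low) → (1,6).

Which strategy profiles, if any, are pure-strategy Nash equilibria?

(Low, High) and (Low, Low)

(High, High): Anna prefers Low (1 > -3) — not an equilibrium.
(High, Low): Anna prefers Low (1 > -3); Ben prefers High (5 > 3) — not an equilibrium.
(Low, High): Anna gets 1 ≥ -3 from High, and Ben gets 6 ≥ 6 from Low — Nash equilibrium.
(Low, Low): Anna gets 1 ≥ -3 from High, and Ben gets 6 ≥ 6 from High — Nash equilibrium.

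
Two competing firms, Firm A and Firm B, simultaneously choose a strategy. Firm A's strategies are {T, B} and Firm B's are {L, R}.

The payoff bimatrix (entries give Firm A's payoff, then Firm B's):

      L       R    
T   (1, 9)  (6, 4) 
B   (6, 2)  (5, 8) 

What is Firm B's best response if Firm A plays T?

Against T, Firm B earns 9 from L and 4 from R.
So L is the best response.

L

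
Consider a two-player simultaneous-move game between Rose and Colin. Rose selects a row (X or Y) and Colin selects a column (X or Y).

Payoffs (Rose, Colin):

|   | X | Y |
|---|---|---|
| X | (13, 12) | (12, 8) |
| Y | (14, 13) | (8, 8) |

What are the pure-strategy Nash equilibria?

(Y, X)

(X, X): Rose prefers Y (14 > 13) — not an equilibrium.
(X, Y): Colin prefers X (12 > 8) — not an equilibrium.
(Y, X): Rose gets 14 ≥ 13 from X, and Colin gets 13 ≥ 8 from Y — Nash equilibrium.
(Y, Y): Rose prefers X (12 > 8); Colin prefers X (13 > 8) — not an equilibrium.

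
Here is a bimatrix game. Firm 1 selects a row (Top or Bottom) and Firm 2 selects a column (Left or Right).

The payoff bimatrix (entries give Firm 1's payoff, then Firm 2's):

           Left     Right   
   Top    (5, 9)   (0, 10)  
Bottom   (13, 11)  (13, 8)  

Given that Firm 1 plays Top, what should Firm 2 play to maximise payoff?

Right

Against Top, Firm 2 earns 9 from Left and 10 from Right.
So Right is the best response.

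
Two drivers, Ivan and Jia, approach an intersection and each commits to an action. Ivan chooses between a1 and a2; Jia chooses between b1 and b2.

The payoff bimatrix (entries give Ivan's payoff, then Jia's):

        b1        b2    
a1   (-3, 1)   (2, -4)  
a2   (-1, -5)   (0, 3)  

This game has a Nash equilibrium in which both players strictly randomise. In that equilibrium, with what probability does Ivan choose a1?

8/13

Let r be the probability that Ivan plays a1. In a completely mixed equilibrium, Jia must be indifferent between b1 and b2.
Jia's expected payoff from b1 is r − 5(1−r); from b2 it is −4r + 3(1−r).
Setting these equal: 6r − 5 = −7r + 3, so r = 8/13.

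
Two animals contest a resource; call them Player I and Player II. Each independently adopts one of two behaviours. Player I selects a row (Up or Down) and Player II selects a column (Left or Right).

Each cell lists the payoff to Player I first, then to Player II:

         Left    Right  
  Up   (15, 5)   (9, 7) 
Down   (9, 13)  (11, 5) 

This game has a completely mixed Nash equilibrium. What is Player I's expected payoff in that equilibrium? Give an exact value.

First find q, the probability Player II plays Left, from Player I's indifference between Up and Down: 15q + 9(1−q) = 9q + 11(1−q), giving q = 1/4.
Since Player I is indifferent in equilibrium, Player I's expected payoff equals the payoff from either row against (1/4, 3/4). Using Up: 15(1/4) + 9(3/4) = 21/2.

21/2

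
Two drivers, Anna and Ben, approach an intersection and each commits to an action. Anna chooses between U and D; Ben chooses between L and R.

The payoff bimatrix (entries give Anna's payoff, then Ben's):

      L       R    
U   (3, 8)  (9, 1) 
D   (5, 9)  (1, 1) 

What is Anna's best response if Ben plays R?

U

Against R, Anna earns 9 from U and 1 from D.
So U is the best response.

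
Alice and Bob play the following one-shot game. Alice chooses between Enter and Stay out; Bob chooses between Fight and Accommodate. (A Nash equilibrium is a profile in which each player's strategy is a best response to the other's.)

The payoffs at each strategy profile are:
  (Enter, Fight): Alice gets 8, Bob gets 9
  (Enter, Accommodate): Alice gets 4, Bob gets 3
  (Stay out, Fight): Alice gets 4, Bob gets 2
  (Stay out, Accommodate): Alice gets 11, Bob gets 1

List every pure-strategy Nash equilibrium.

(Enter, Fight): Alice gets 8 ≥ 4 from Stay out, and Bob gets 9 ≥ 3 from Accommodate — Nash equilibrium.
(Enter, Accommodate): Alice prefers Stay out (11 > 4); Bob prefers Fight (9 > 3) — not an equilibrium.
(Stay out, Fight): Alice prefers Enter (8 > 4) — not an equilibrium.
(Stay out, Accommodate): Bob prefers Fight (2 > 1) — not an equilibrium.

(Enter, Fight)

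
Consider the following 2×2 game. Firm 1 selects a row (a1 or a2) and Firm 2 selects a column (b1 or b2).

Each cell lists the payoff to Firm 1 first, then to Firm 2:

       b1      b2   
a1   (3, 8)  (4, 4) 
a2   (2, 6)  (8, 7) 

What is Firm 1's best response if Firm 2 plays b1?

a1

Against b1, Firm 1 earns 3 from a1 and 2 from a2.
So a1 is the best response.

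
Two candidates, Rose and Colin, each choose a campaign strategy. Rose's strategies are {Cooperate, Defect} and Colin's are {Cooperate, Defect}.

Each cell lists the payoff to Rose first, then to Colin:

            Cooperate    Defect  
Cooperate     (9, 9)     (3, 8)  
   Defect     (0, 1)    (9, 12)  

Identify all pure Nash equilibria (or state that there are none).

(Cooperate, Cooperate) and (Defect, Defect)

(Cooperate, Cooperate): Rose gets 9 ≥ 0 from Defect, and Colin gets 9 ≥ 8 from Defect — Nash equilibrium.
(Cooperate, Defect): Rose prefers Defect (9 > 3); Colin prefers Cooperate (9 > 8) — not an equilibrium.
(Defect, Cooperate): Rose prefers Cooperate (9 > 0); Colin prefers Defect (12 > 1) — not an equilibrium.
(Defect, Defect): Rose gets 9 ≥ 3 from Cooperate, and Colin gets 12 ≥ 1 from Cooperate — Nash equilibrium.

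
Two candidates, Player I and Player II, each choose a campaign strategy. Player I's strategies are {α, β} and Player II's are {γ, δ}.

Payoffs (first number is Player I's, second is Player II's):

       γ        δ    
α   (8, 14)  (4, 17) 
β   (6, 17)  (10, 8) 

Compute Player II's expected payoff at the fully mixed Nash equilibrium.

59/4

First find x, the probability Player I plays α, from Player II's indifference between γ and δ: 14x + 17(1−x) = 17x + 8(1−x), giving x = 3/4.
Since Player II is indifferent in equilibrium, Player II's expected payoff equals the payoff from either column against (3/4, 1/4). Using γ: 14(3/4) + 17(1/4) = 59/4.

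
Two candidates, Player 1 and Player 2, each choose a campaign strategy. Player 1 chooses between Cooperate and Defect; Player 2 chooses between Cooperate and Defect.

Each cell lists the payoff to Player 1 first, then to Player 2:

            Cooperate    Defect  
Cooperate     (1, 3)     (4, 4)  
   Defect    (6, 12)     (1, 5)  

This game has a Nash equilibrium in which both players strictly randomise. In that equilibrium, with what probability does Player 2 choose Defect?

Let q be the probability that Player 2 plays Cooperate. In a completely mixed equilibrium, Player 1 must be indifferent between Cooperate and Defect.
Player 1's expected payoff from Cooperate is q + 4(1−q); from Defect it is 6q + (1−q).
Setting these equal: −3q + 4 = 5q + 1, so q = 3/8.
Therefore Player 2 plays Defect with probability 1 − 3/8 = 5/8.

5/8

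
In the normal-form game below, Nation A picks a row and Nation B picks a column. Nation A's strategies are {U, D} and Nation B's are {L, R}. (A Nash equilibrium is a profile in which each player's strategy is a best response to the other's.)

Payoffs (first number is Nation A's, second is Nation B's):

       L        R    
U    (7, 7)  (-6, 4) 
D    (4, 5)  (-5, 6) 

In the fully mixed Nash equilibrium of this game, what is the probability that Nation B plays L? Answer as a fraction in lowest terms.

1/4

Let y be the probability that Nation B plays L. In a completely mixed equilibrium, Nation A must be indifferent between U and D.
Nation A's expected payoff from U is 7y − 6(1−y); from D it is 4y − 5(1−y).
Setting these equal: 13y − 6 = 9y − 5, so y = 1/4.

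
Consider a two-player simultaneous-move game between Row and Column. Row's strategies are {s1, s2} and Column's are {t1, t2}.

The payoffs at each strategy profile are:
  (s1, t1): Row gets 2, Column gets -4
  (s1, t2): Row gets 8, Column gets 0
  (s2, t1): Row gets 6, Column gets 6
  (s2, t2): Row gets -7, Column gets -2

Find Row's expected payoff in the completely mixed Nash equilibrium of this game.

62/19

First find q, the probability Column plays t1, from Row's indifference between s1 and s2: 2q + 8(1−q) = 6q − 7(1−q), giving q = 15/19.
Since Row is indifferent in equilibrium, Row's expected payoff equals the payoff from either row against (15/19, 4/19). Using s1: 2(15/19) + 8(4/19) = 62/19.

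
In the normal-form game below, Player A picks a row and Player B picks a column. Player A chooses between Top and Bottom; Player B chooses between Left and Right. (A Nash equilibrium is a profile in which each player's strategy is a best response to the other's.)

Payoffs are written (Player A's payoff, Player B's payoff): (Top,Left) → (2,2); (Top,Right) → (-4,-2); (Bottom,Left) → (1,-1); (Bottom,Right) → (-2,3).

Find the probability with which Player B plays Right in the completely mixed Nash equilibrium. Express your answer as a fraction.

1/3

Let y be the probability that Player B plays Left. In a completely mixed equilibrium, Player A must be indifferent between Top and Bottom.
Player A's expected payoff from Top is 2y − 4(1−y); from Bottom it is y − 2(1−y).
Setting these equal: 6y − 4 = 3y − 2, so y = 2/3.
Therefore Player B plays Right with probability 1 − 2/3 = 1/3.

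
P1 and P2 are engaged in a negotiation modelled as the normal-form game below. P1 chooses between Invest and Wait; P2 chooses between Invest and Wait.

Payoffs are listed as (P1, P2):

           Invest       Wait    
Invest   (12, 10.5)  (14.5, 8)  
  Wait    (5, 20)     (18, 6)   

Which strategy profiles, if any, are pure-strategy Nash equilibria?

(Invest, Invest)

(Invest, Invest): P1 gets 12 ≥ 5 from Wait, and P2 gets 10.5 ≥ 8 from Wait — Nash equilibrium.
(Invest, Wait): P1 prefers Wait (18 > 14.5); P2 prefers Invest (10.5 > 8) — not an equilibrium.
(Wait, Invest): P1 prefers Invest (12 > 5) — not an equilibrium.
(Wait, Wait): P2 prefers Invest (20 > 6) — not an equilibrium.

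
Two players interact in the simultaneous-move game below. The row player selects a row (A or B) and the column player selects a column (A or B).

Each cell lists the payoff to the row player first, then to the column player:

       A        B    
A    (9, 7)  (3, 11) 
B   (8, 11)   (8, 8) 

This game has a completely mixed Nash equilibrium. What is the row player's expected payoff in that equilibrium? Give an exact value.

First find y, the probability the column player plays A, from the row player's indifference between A and B: 9y + 3(1−y) = 8y + 8(1−y), giving y = 5/6.
Since the row player is indifferent in equilibrium, the row player's expected payoff equals the payoff from either row against (5/6, 1/6). Using A: 9(5/6) + 3(1/6) = 8.

8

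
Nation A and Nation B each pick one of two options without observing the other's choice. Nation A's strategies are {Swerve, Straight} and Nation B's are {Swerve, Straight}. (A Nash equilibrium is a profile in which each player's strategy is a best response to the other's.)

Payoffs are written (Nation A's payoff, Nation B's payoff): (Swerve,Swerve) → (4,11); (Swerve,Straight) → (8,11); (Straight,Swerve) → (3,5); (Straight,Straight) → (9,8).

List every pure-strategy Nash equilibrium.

(Swerve, Swerve): Nation A gets 4 ≥ 3 from Straight, and Nation B gets 11 ≥ 11 from Straight — Nash equilibrium.
(Swerve, Straight): Nation A prefers Straight (9 > 8) — not an equilibrium.
(Straight, Swerve): Nation A prefers Swerve (4 > 3); Nation B prefers Straight (8 > 5) — not an equilibrium.
(Straight, Straight): Nation A gets 9 ≥ 8 from Swerve, and Nation B gets 8 ≥ 5 from Swerve — Nash equilibrium.

(Swerve, Swerve) and (Straight, Straight)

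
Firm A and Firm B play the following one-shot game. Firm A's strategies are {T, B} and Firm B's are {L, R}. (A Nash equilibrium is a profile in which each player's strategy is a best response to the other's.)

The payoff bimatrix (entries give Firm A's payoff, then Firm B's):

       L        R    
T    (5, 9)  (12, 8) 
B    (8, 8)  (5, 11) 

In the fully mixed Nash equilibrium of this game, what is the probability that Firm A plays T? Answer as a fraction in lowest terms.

Let p be the probability that Firm A plays T. In a completely mixed equilibrium, Firm B must be indifferent between L and R.
Firm B's expected payoff from L is 9p + 8(1−p); from R it is 8p + 11(1−p).
Setting these equal: p + 8 = −3p + 11, so p = 3/4.

3/4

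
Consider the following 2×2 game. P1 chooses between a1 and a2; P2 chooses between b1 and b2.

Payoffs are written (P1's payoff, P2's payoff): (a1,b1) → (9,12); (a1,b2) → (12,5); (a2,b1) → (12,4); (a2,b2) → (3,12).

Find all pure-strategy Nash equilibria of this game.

none

(a1, b1): P1 prefers a2 (12 > 9) — not an equilibrium.
(a1, b2): P2 prefers b1 (12 > 5) — not an equilibrium.
(a2, b1): P2 prefers b2 (12 > 4) — not an equilibrium.
(a2, b2): P1 prefers a1 (12 > 3) — not an equilibrium.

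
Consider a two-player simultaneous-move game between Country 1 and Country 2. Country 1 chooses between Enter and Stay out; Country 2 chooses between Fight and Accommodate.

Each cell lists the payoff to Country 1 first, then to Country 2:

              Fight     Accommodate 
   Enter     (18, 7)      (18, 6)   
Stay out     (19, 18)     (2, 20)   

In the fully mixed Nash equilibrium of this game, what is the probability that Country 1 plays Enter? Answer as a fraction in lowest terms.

Let p be the probability that Country 1 plays Enter. In a completely mixed equilibrium, Country 2 must be indifferent between Fight and Accommodate.
Country 2's expected payoff from Fight is 7p + 18(1−p); from Accommodate it is 6p + 20(1−p).
Setting these equal: −11p + 18 = −14p + 20, so p = 2/3.

2/3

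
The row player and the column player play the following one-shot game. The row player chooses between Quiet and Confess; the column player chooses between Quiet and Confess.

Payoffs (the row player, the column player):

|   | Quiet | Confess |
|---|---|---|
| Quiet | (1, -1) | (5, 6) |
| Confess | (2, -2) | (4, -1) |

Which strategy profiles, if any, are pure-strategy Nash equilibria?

(Quiet, Confess)

(Quiet, Quiet): the row player prefers Confess (2 > 1); the column player prefers Confess (6 > -1) — not an equilibrium.
(Quiet, Confess): the row player gets 5 ≥ 4 from Confess, and the column player gets 6 ≥ -1 from Quiet — Nash equilibrium.
(Confess, Quiet): the column player prefers Confess (-1 > -2) — not an equilibrium.
(Confess, Confess): the row player prefers Quiet (5 > 4) — not an equilibrium.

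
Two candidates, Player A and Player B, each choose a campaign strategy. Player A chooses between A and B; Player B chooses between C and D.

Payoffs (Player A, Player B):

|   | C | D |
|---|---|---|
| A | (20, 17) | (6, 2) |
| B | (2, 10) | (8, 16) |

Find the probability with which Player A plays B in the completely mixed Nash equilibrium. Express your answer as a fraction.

Let p be the probability that Player A plays A. In a completely mixed equilibrium, Player B must be indifferent between C and D.
Player B's expected payoff from C is 17p + 10(1−p); from D it is 2p + 16(1−p).
Setting these equal: 7p + 10 = −14p + 16, so p = 2/7.
Therefore Player A plays B with probability 1 − 2/7 = 5/7.

5/7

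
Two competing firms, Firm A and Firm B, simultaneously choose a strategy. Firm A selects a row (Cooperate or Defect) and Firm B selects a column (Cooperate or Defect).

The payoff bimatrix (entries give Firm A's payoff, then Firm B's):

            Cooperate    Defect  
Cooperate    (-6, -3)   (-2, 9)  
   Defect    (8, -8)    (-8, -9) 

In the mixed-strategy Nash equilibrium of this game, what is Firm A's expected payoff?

First find q, the probability Firm B plays Cooperate, from Firm A's indifference between Cooperate and Defect: −6q − 2(1−q) = 8q − 8(1−q), giving q = 3/10.
Since Firm A is indifferent in equilibrium, Firm A's expected payoff equals the payoff from either row against (3/10, 7/10). Using Cooperate: −6(3/10) − 2(7/10) = -16/5.

-16/5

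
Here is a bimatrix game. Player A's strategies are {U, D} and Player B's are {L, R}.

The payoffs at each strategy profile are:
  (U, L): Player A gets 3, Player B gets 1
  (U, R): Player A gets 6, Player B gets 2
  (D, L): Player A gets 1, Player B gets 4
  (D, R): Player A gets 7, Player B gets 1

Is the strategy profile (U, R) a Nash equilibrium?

No

At (U, R), Player A earns 6; switching to D would give 7, so Player A would deviate.
Player B earns 2; switching to L would give 1, so Player B has no profitable deviation.
Since at least one player can profitably deviate, this is not a Nash equilibrium.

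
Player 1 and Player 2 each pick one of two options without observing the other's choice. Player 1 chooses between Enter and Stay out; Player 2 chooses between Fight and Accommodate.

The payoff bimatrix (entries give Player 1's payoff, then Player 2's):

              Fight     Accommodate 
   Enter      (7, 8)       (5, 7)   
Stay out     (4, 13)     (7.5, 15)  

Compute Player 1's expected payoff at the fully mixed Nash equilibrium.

First find q, the probability Player 2 plays Fight, from Player 1's indifference between Enter and Stay out: 7q + 5(1−q) = 4q + 7.5(1−q), giving q = 5/11.
Since Player 1 is indifferent in equilibrium, Player 1's expected payoff equals the payoff from either row against (5/11, 6/11). Using Enter: 7(5/11) + 5(6/11) = 65/11.

65/11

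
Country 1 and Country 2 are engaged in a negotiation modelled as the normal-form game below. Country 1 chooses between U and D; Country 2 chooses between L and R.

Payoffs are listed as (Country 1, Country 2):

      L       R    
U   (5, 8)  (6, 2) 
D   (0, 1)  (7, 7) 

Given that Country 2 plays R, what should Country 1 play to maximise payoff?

D

Against R, Country 1 earns 6 from U and 7 from D.
So D is the best response.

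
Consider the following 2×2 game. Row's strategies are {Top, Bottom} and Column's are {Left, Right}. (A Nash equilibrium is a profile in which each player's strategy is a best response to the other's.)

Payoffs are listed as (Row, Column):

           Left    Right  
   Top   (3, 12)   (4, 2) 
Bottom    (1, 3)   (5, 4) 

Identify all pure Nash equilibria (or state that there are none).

(Top, Left): Row gets 3 ≥ 1 from Bottom, and Column gets 12 ≥ 2 from Right — Nash equilibrium.
(Top, Right): Row prefers Bottom (5 > 4); Column prefers Left (12 > 2) — not an equilibrium.
(Bottom, Left): Row prefers Top (3 > 1); Column prefers Right (4 > 3) — not an equilibrium.
(Bottom, Right): Row gets 5 ≥ 4 from Top, and Column gets 4 ≥ 3 from Left — Nash equilibrium.

(Top, Left) and (Bottom, Right)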